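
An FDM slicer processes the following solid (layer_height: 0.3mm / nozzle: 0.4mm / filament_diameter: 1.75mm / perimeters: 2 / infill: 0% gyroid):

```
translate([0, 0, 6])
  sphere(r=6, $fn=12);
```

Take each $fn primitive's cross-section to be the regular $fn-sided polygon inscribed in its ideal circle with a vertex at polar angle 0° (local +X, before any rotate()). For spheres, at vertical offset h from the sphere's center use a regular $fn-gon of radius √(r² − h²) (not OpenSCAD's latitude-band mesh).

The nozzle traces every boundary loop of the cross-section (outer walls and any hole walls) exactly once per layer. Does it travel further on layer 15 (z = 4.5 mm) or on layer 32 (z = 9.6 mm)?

layer 15 (z = 4.5 mm)

Layer 15 (z = 4.5): the sphere: section is a regular 12-gon, circumradius = √(r²−h²) = √(6²−1.5²) = 5.809 (perimeter = 2·12·5.809·sin(180°/12) = 36.09 mm). So its perimeter = 36.09 mm. Layer 32 (z = 9.6): the sphere: section is a regular 12-gon, circumradius = √(r²−h²) = √(6²−3.6²) = 4.800 (perimeter = 2·12·4.800·sin(180°/12) = 29.82 mm). So its perimeter = 29.82 mm. Layer 15 is larger (36.09 vs 29.82 mm).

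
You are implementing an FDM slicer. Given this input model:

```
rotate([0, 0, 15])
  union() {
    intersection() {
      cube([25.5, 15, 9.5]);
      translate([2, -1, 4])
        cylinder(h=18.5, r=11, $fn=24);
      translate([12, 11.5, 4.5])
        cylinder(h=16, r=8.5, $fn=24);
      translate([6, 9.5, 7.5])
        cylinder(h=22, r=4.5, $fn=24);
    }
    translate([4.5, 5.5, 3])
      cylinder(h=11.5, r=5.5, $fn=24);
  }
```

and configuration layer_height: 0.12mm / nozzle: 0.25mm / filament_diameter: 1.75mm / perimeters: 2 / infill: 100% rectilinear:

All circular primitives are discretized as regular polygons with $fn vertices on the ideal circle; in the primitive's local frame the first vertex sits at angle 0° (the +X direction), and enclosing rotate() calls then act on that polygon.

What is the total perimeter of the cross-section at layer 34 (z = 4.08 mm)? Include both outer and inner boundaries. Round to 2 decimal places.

At z = 4.08 mm: the cube (footprint 25.5×15) is included at this height (perimeter 81.00 mm); the r=11 cylinder at (2, -1) gives a regular 24-gon of circumradius 11 (constant along its height) (perimeter = 2·24·11.000·sin(180°/24) = 68.92 mm); the cylinder at (12, 11.5) is not intersected at this z (z outside [4.5, 20.5]); the cylinder at (6, 9.5) does not reach this height (z outside [7.5, 29.5]); After intersecting: at least one operand is absent at this height, so nothing remains; the r=5.5 cylinder at (4.5, 5.5) gives a regular 24-gon of circumradius 5.5 (constant along its height) (perimeter = 2·24·5.500·sin(180°/24) = 34.46 mm); Merging all regions: only the r=5.5 cylinder at (4.5, 5.5) is present, so the union is just that shape — boundary = 34.46 mm; (whole slice rotated 15° about Z — lengths, areas and connectivity unchanged). Overall, the cross-section is a single solid region. Total boundary length (outer) = 34.46 mm.

34.46 mm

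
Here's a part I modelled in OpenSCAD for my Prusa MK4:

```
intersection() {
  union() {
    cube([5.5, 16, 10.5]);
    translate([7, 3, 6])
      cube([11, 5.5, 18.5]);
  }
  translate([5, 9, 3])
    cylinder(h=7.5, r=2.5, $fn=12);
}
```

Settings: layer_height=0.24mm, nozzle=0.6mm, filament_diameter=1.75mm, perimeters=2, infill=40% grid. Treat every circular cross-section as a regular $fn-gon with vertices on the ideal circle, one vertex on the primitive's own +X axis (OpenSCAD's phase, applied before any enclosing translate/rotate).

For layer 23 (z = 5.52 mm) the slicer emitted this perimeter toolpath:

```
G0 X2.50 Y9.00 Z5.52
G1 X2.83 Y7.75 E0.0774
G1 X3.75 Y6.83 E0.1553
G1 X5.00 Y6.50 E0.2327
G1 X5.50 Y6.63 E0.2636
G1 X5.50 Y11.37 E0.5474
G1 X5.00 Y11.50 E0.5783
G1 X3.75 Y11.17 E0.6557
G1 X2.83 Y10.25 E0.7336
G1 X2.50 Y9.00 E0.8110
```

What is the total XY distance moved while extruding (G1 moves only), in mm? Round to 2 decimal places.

13.55 mm

Sum the Euclidean lengths of each G1 segment: total = 13.55 mm.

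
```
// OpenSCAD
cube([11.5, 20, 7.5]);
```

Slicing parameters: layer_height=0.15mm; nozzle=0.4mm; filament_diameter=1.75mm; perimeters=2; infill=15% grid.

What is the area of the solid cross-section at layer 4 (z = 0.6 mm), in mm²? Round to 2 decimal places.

At z = 0.6 mm: the cube (footprint 11.5×20) is included at this height (area 230.00 mm²). Overall, the cross-section is a single solid region. Net area = 230.00 mm².

230.00 mm²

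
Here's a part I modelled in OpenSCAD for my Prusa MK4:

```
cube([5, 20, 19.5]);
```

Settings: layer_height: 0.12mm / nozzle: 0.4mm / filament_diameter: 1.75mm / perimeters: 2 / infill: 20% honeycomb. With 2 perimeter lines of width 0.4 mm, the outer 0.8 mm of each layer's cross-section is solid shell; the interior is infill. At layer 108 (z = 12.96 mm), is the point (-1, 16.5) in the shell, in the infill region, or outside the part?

At z = 12.96 mm: the cube (footprint 5×20) is included at this height. Overall, the cross-section is a single solid region. The nearest boundary edge runs (0.00, 20.00)→(0.00, 0.00); distance from the point to it = 1.00 mm. The point is not inside any of the regions above, so it lies outside the cross-section (1.00 mm from the nearest boundary).

outside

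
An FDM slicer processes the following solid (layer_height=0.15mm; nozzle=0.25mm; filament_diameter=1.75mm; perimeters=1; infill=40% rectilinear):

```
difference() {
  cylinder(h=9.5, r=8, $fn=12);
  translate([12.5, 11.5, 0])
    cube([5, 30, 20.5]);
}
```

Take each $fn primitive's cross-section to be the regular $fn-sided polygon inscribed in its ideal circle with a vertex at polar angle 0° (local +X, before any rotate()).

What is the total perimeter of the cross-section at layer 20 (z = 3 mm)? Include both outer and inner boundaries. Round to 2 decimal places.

49.69 mm

At z = 3 mm: the cylinder: section is a regular 12-gon, circumradius r=8 (perimeter = 2·12·8.000·sin(180°/12) = 49.69 mm); the cube at (12.5, 11.5) (footprint 5×30) is included at this height (perimeter 70.00 mm); Taking the first minus the rest: starting from the r=8 cylinder, the 5×30 cube at (12.5, 11.5) misses the remaining region (no effect) — boundary = 49.69 mm. Overall, the cross-section is a single solid region. Total boundary length (outer) = 49.69 mm.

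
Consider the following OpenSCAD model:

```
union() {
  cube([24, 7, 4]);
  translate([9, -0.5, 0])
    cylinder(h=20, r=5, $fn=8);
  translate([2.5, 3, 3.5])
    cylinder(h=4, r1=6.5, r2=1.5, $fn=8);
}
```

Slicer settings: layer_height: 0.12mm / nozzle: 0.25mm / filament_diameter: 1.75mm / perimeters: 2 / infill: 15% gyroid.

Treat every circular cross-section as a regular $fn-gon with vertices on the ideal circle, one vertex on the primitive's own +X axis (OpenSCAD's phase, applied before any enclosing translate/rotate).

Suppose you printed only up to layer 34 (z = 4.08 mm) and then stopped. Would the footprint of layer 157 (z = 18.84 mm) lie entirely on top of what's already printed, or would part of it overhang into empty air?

Compare the two slices. At z = 4.08: the cube does not reach this height (z outside [0, 4]); the r=5 cylinder at (9, -0.5) contributes a regular 8-gon of circumradius 5 (area = (8/2)·5.000²·sin(360°/8) = 70.71 mm²); the cone at (2.5, 3) (r1=6.5→r2=1.5) has section circumradius 5.775 here — a regular 8-gon (area = (8/2)·5.775²·sin(360°/8) = 94.33 mm²); Combining (union): the regions partially overlap — summed areas 165.04 mm² minus the doubly-counted overlap 13.85 mm² gives 151.19 mm² — area = 151.19 mm². At z = 18.84: the cube does not reach this height (z outside [0, 4]); the r=5 cylinder at (9, -0.5) contributes a regular 8-gon of circumradius 5 (area = (8/2)·5.000²·sin(360°/8) = 70.71 mm²); the cone at (2.5, 3) does not reach this height (z outside [3.5, 7.5]); Merging all regions: only the r=5 cylinder at (9, -0.5) is present, so the union is just that shape — area = 70.71 mm². Checking containment: the cross-section at z = 18.84 is a subset of the cross-section at z = 4.08.

entirely on top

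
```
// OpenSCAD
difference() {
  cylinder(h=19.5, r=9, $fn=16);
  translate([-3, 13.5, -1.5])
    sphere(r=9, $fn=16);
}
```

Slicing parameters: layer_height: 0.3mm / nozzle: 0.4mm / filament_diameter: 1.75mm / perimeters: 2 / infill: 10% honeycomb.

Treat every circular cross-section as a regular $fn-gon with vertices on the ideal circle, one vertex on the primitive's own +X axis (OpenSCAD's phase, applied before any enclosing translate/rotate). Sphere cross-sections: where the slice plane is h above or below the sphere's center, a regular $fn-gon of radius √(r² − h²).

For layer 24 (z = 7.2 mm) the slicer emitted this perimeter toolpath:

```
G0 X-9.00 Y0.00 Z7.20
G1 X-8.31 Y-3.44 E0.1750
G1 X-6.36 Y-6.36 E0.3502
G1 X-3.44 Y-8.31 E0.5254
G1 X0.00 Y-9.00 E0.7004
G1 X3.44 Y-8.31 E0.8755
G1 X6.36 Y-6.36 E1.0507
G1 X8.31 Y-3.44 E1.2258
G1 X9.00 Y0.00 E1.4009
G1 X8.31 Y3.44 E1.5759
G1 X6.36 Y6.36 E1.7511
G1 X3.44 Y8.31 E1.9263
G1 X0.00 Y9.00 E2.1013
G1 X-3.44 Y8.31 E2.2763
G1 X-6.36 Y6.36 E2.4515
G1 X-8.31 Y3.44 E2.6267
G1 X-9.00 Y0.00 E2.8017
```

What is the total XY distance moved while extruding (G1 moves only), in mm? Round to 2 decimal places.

Sum the Euclidean lengths of each G1 segment: total = 56.16 mm.

56.16 mm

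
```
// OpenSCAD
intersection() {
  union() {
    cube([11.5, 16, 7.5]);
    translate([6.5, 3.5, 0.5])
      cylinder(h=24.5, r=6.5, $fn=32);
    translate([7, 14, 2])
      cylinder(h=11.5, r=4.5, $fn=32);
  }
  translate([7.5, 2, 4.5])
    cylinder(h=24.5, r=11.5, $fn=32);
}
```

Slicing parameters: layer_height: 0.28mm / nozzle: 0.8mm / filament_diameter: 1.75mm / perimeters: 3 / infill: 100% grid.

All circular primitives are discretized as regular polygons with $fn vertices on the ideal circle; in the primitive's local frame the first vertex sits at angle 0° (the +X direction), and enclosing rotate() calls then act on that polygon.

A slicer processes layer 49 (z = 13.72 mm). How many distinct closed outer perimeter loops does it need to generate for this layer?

1

At z = 13.72 mm: the cube is not intersected at this z (z outside [0, 7.5]); the r=6.5 cylinder at (6.5, 3.5) gives a regular 32-gon of circumradius 6.5 (constant along its height); the cylinder at (7, 14) is not intersected at this z (z outside [2, 13.5]); Taking the union: only the r=6.5 cylinder at (6.5, 3.5) is present, so the union is just that shape — 1 connected region; the cylinder at (7.5, 2): section is a regular 32-gon, circumradius r=11.5; After intersecting: the result so far lies inside the r=11.5 cylinder at (7.5, 2), so it is kept whole — 1 connected region. The result has 1 disconnected region.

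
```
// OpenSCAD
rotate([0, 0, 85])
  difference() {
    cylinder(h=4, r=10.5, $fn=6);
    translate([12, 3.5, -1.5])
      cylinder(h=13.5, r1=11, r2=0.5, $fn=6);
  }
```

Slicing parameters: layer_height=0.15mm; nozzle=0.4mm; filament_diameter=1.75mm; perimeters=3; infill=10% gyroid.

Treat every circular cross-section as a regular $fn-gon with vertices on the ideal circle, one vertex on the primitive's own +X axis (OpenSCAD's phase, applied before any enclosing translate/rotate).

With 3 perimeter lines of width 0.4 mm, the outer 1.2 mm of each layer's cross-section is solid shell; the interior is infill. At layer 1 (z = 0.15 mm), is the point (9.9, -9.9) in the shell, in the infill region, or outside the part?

At z = 0.15 mm: the r=10.5 cylinder gives a regular 6-gon of circumradius 10.5 (constant along its height); the cone at (12, 3.5) contributes a regular 6-gon of circumradius 9.717 (interpolated between r1=11 and r2=0.5 at t=0.122); After the difference (first − rest): starting from the r=10.5 cylinder, the cone at (12, 3.5) partially overlaps it — only the 54.81 mm² overlap (of its 245.29 mm²) is removed, clipping the outline — 1 connected region; (whole slice rotated 85° about Z — lengths, areas and connectivity unchanged). Overall, the cross-section is a single solid region. Undo the 85° rotation: the query point maps to (-8.999, -10.725) in the un-rotated model frame. The nearest boundary edge runs (-5.25, -9.09)→(-10.50, 0.00); distance from the point to it = 4.06 mm. The point is not inside any of the regions above, so it lies outside the cross-section (4.06 mm from the nearest boundary).

outside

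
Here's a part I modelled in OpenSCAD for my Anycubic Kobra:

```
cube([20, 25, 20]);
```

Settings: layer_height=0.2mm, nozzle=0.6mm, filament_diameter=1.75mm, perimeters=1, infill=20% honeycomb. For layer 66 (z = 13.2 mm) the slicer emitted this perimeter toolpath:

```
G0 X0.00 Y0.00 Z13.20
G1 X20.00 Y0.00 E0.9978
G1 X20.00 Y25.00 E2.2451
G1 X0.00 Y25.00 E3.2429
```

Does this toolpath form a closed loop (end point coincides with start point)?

no

Start point (G0): (0.00, 0.00). End point (last G1): the path does not return to the start — open.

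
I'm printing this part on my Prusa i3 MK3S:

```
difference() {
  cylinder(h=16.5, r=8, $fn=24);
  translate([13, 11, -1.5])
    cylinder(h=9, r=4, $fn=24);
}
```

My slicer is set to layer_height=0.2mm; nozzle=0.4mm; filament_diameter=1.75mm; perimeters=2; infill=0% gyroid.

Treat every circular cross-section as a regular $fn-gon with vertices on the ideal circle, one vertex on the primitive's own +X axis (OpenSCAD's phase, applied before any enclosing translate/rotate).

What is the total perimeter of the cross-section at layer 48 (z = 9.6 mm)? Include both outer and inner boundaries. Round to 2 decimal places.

At z = 9.6 mm: the cylinder: section is a regular 24-gon, circumradius r=8 (perimeter = 2·24·8.000·sin(180°/24) = 50.12 mm); the cylinder at (13, 11) is not intersected at this z (z outside [-1.5, 7.5]); Taking the first minus the rest: none of the subtracted shapes is present at this height, so the r=8 cylinder is unchanged — boundary = 50.12 mm. Overall, the cross-section is a single solid region. Total boundary length (outer) = 50.12 mm.

50.12 mm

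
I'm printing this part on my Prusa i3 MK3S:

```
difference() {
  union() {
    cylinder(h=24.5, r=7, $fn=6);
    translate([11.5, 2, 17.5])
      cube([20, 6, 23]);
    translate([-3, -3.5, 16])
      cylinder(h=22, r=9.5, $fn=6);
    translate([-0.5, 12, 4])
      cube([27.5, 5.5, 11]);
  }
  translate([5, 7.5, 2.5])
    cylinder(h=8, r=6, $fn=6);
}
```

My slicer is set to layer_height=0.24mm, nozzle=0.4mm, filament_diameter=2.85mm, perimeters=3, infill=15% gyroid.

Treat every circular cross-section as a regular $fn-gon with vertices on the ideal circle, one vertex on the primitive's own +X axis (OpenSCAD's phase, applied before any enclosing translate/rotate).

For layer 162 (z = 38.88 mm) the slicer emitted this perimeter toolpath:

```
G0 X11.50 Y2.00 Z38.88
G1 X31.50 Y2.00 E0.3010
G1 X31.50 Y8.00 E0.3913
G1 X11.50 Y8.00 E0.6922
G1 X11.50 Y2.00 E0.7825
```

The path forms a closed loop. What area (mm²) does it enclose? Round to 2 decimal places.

120.00 mm²

Apply the shoelace formula to the sequence of (X, Y) vertices; enclosed area = 120.00 mm².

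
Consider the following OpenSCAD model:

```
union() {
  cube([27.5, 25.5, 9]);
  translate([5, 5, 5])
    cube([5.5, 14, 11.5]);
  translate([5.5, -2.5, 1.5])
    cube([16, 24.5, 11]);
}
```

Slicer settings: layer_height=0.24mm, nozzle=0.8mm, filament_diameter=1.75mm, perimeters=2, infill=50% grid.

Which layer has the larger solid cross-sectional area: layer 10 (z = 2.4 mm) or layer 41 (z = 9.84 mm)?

layer 10 (z = 2.4 mm)

Layer 10 (z = 2.4): the cube is present — its section is the full 27.5×25.5 rectangle (area 701.25 mm²); the cube at (5, 5) is absent (z outside [5, 16.5]); the cube at (5.5, -2.5) is present — its section is the full 16×24.5 rectangle (area 392.00 mm²); Merging all regions: the regions partially overlap — summed areas 1093.25 mm² minus the doubly-counted overlap 352.00 mm² gives 741.25 mm² — area = 741.25 mm². So its area = 741.25 mm². Layer 41 (z = 9.84): the cube is absent (z outside [0, 9]); the cube at (5, 5) is present — its section is the full 5.5×14 rectangle (area 77.00 mm²); the cube at (5.5, -2.5) is present — its section is the full 16×24.5 rectangle (area 392.00 mm²); Merging all regions: the regions partially overlap — summed areas 469.00 mm² minus the doubly-counted overlap 70.00 mm² gives 399.00 mm² — area = 399.00 mm². So its area = 399.00 mm². Layer 10 is larger (741.25 vs 399.00 mm²).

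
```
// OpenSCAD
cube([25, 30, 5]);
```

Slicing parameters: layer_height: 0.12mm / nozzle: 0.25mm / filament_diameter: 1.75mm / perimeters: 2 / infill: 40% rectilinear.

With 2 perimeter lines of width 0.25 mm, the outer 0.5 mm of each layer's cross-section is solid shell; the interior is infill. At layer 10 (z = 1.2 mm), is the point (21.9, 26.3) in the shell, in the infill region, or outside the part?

infill

At z = 1.2 mm: the cube is present — its section is the full 25×30 rectangle. Overall, the cross-section is a single solid region. The nearest boundary edge runs (25.00, 0.00)→(25.00, 30.00); distance from the point to it = 3.10 mm. The point is inside the cross-section and 3.10 mm from the nearest boundary — more than the 0.5 mm shell width (2 × 0.25), so it's in the infill interior.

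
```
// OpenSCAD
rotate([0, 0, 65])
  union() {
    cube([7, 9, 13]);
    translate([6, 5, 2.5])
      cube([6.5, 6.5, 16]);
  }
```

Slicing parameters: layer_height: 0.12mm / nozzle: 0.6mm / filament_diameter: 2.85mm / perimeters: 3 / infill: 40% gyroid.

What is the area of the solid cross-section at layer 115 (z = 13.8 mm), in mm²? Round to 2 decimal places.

42.25 mm²

At z = 13.8 mm: the cube does not reach this height (z outside [0, 13]); the cube at (6, 5) (footprint 6.5×6.5) is included at this height (area 42.25 mm²); Taking the union: only the 6.5×6.5 cube at (6, 5) is present, so the union is just that shape — area = 42.25 mm²; (rotated 65° about Z; rotation is an isometry so areas/perimeters/island counts are preserved). Overall, the cross-section is a single solid region. Net area = 42.25 mm².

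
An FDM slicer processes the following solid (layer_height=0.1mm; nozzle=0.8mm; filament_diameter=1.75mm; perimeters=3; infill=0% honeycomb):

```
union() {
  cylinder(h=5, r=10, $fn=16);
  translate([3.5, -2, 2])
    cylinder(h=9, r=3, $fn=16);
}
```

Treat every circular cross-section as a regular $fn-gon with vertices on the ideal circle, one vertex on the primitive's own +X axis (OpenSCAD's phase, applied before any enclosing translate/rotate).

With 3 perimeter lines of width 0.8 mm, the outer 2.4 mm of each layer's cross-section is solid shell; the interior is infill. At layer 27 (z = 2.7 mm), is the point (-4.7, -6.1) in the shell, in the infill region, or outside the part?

At z = 2.7 mm: the r=10 cylinder gives a regular 16-gon of circumradius 10 (constant along its height); the r=3 cylinder at (3.5, -2) contributes a regular 16-gon of circumradius 3; Taking the union: the r=3 cylinder at (3.5, -2) lies entirely inside the r=10 cylinder, so the union is just the r=10 cylinder — 1 connected region. Overall, the cross-section is a single solid region. The nearest boundary edge runs (-3.83, -9.24)→(-7.07, -7.07); distance from the point to it = 2.12 mm. The point is inside the cross-section, 2.12 mm from the nearest boundary — within the 2.4 mm shell band (3 × 0.8).

shell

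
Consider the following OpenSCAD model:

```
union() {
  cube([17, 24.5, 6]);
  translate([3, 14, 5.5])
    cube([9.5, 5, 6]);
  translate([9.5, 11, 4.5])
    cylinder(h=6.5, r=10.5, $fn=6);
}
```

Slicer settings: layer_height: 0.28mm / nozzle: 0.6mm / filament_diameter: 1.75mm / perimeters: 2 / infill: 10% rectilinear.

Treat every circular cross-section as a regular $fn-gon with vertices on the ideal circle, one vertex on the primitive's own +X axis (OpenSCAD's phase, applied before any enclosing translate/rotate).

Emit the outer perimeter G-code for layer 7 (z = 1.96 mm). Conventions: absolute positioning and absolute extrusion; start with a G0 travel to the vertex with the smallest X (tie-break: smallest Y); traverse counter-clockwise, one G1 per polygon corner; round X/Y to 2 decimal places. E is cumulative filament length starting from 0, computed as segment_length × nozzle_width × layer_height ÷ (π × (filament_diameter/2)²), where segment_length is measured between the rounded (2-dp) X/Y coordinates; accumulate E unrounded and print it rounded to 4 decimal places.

At z = 1.96 mm: the cube (footprint 17×24.5) is included at this height; the cube at (3, 14) does not reach this height (z outside [5.5, 11.5]); the cylinder at (9.5, 11) is not intersected at this z (z outside [4.5, 11]); Taking the union: only the 17×24.5 cube is present, so the union is just that shape — 1 connected region. The outline is a single polygon with 4 vertices. Extrusion per mm of travel: 0.6 × 0.28 / (π × 0.875²) = 0.069846. Accumulating E over each segment gives final E = 5.7972.

G0 X0.00 Y0.00 Z1.96
G1 X17.00 Y0.00 E1.1874
G1 X17.00 Y24.50 E2.8986
G1 X0.00 Y24.50 E4.0860
G1 X0.00 Y0.00 E5.7972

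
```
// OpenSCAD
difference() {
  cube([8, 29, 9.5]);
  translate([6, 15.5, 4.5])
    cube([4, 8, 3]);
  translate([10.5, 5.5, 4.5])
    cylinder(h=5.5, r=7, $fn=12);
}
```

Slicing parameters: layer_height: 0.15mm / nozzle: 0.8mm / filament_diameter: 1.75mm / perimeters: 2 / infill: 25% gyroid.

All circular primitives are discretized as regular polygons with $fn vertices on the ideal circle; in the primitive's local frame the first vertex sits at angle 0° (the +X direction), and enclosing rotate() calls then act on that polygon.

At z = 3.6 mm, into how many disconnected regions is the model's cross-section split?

At z = 3.6 mm: the cube (footprint 8×29) is included at this height; the cube at (6, 15.5) does not reach this height (z outside [4.5, 7.5]); the cylinder at (10.5, 5.5) does not reach this height (z outside [4.5, 10]); Subtracting the remaining from the first: none of the subtracted shapes is present at this height, so the 8×29 cube is unchanged — 1 connected region. The result has 1 disconnected region.

1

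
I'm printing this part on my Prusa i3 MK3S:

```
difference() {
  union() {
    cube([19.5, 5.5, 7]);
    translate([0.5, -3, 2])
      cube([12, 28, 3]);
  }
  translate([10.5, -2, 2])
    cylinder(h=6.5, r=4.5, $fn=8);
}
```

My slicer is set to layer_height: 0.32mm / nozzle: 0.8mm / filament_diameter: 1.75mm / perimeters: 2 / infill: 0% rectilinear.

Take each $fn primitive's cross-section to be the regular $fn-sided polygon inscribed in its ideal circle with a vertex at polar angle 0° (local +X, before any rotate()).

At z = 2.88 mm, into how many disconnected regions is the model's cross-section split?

At z = 2.88 mm: the cube is present — its section is the full 19.5×5.5 rectangle; the cube at (0.5, -3) is present — its section is the full 12×28 rectangle; Merging all regions: the regions partially overlap (shared area 66.00 mm²), so overlapping operands fuse into one piece — 1 connected region; the r=4.5 cylinder at (10.5, -2) gives a regular 8-gon of circumradius 4.5 (constant along its height); Taking the first minus the rest: starting from the result so far, the r=4.5 cylinder at (10.5, -2) partially overlaps it — only the 30.76 mm² overlap (of its 57.28 mm²) is removed, clipping the outline — 1 connected region. The result has 1 disconnected region.

1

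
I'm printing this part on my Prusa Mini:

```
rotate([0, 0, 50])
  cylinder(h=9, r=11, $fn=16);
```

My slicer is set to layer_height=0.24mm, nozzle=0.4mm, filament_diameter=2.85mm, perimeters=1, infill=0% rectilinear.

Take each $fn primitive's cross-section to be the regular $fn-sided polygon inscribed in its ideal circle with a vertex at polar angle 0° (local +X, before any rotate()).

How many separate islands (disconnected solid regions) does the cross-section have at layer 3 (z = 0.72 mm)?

1

At z = 0.72 mm: the r=11 cylinder gives a regular 16-gon of circumradius 11 (constant along its height); (whole slice rotated 50° about Z — lengths, areas and connectivity unchanged). Overall, the cross-section is a single solid region. Island count = 1.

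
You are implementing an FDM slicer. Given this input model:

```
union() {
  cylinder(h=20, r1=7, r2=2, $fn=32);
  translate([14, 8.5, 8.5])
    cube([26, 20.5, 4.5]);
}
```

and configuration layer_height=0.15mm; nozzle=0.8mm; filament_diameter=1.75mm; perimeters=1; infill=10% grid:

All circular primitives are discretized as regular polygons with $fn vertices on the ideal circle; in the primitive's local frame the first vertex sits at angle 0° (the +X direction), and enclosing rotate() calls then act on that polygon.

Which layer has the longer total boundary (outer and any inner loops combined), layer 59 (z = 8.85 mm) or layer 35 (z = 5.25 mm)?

Layer 59 (z = 8.85): the cone: at t=0.443 of its height the radius interpolates to r₁+(r₂−r₁)t = 4.787, giving a regular 32-gon of that circumradius (perimeter = 2·32·4.787·sin(180°/32) = 30.03 mm); the 26×20.5 cube at (14, 8.5) contributes its full rectangle (perimeter 93.00 mm); Taking the union: the 2 present regions are separate (no shared area or edge), so areas and boundary lengths simply add and each stays a separate island — boundary = 123.03 mm. So its perimeter = 123.03 mm. Layer 35 (z = 5.25): the cone contributes a regular 32-gon of circumradius 5.688 (interpolated between r1=7 and r2=2 at t=0.263) (perimeter = 2·32·5.688·sin(180°/32) = 35.68 mm); the cube at (14, 8.5) is absent (z outside [8.5, 13]); Merging all regions: only the cone is present, so the union is just that shape — boundary = 35.68 mm. So its perimeter = 35.68 mm. Layer 59 is larger (123.03 vs 35.68 mm).

layer 59 (z = 8.85 mm)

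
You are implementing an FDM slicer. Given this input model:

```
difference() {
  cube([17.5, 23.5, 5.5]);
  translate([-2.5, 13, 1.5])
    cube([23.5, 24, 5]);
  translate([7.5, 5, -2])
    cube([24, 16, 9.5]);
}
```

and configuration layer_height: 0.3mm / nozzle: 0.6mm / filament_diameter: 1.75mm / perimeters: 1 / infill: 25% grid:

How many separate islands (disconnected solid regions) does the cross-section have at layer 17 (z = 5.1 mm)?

1

At z = 5.1 mm: the 17.5×23.5 cube contributes its full rectangle; the cube at (-2.5, 13) is present — its section is the full 23.5×24 rectangle; the 24×16 cube at (7.5, 5) contributes its full rectangle; Taking the first minus the rest: starting from the 17.5×23.5 cube, the 23.5×24 cube at (-2.5, 13) partially overlaps it — only the 183.75 mm² overlap (of its 564.00 mm²) is removed, clipping the outline; the 24×16 cube at (7.5, 5) partially overlaps it — only the 80.00 mm² overlap (of its 384.00 mm²) is removed, clipping the outline — 1 connected region. Overall, the cross-section is a single solid region. Island count = 1.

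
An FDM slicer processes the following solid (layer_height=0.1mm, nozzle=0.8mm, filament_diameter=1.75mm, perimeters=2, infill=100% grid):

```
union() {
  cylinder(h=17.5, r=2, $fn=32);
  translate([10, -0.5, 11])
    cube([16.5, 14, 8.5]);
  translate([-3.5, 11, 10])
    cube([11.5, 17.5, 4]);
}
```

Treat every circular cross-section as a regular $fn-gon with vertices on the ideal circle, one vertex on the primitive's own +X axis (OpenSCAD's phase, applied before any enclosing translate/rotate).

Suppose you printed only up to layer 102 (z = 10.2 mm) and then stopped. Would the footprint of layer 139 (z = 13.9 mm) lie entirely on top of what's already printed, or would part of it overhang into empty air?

Compare the two slices. At z = 10.2: the cylinder: section is a regular 32-gon, circumradius r=2 (area = (32/2)·2.000²·sin(360°/32) = 12.49 mm²); the cube at (10, -0.5) does not reach this height (z outside [11, 19.5]); the cube at (-3.5, 11) (footprint 11.5×17.5) is included at this height (area 201.25 mm²); Taking the union: the 2 present regions are separate (no shared area or edge), so areas and boundary lengths simply add and each stays a separate island — area = 213.74 mm². At z = 13.9: the r=2 cylinder contributes a regular 32-gon of circumradius 2 (area = (32/2)·2.000²·sin(360°/32) = 12.49 mm²); the cube at (10, -0.5) (footprint 16.5×14) is included at this height (area 231.00 mm²); the cube at (-3.5, 11) is present — its section is the full 11.5×17.5 rectangle (area 201.25 mm²); Combining (union): the 3 present regions are separate (no shared area or edge), so areas and boundary lengths simply add and each stays a separate island — area = 444.74 mm². Checking containment: at z = 13.9 the cross-section extends beyond the z = 10.2 cross-section by about 231.00 mm².

part overhangs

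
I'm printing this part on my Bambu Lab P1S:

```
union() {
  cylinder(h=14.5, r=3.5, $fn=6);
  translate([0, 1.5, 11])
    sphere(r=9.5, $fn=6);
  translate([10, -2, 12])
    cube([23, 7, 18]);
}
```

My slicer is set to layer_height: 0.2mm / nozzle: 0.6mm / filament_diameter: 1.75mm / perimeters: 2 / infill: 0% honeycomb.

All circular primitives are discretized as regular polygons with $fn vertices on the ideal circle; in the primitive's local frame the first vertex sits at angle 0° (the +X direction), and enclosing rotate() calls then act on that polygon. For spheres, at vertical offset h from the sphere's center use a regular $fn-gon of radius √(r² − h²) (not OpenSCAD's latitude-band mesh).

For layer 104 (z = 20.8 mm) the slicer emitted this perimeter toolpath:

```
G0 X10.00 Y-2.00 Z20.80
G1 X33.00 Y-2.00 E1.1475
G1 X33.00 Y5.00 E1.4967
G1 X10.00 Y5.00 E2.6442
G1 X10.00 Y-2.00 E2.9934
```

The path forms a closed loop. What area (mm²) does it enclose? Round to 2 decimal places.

161.00 mm²

Apply the shoelace formula to the sequence of (X, Y) vertices; enclosed area = 161.00 mm².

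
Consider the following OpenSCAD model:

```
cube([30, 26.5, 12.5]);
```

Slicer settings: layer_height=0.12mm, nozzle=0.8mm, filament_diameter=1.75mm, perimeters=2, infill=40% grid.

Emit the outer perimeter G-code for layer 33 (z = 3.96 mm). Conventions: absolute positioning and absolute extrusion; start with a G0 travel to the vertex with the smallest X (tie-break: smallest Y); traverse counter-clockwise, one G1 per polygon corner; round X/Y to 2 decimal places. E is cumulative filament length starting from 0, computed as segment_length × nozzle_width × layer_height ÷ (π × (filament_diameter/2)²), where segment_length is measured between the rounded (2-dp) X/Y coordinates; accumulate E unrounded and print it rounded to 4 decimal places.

G0 X0.00 Y0.00 Z3.96
G1 X30.00 Y0.00 E1.1974
G1 X30.00 Y26.50 E2.2550
G1 X0.00 Y26.50 E3.4524
G1 X0.00 Y0.00 E4.5101

At z = 3.96 mm: the cube is present — its section is the full 30×26.5 rectangle. The outline is a single polygon with 4 vertices. Extrusion per mm of travel: 0.8 × 0.12 / (π × 0.875²) = 0.039912. Accumulating E over each segment gives final E = 4.5101.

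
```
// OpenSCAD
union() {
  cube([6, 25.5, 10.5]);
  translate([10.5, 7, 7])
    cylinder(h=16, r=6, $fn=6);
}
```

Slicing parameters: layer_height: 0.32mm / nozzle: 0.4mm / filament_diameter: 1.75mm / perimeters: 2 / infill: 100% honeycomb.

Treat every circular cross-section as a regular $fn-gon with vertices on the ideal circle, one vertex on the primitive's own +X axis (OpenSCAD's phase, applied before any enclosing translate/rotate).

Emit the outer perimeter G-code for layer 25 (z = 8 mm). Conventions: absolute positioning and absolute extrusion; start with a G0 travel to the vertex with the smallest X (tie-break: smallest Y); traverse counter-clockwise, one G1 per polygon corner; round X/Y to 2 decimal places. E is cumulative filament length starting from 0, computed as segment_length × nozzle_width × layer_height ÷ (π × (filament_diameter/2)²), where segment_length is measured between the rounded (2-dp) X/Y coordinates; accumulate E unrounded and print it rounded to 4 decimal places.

G0 X0.00 Y0.00 Z8.00
G1 X6.00 Y0.00 E0.3193
G1 X6.00 Y4.40 E0.5534
G1 X7.50 Y1.80 E0.7132
G1 X13.50 Y1.80 E1.0325
G1 X16.50 Y7.00 E1.3520
G1 X13.50 Y12.20 E1.6714
G1 X7.50 Y12.20 E1.9907
G1 X6.00 Y9.60 E2.1505
G1 X6.00 Y25.50 E2.9966
G1 X0.00 Y25.50 E3.3159
G1 X0.00 Y0.00 E4.6729

At z = 8 mm: the cube is present — its section is the full 6×25.5 rectangle; the cylinder at (10.5, 7): section is a regular 6-gon, circumradius r=6; Merging all regions: the regions partially overlap (shared area 3.90 mm²), so overlapping operands fuse into one piece — 1 connected region. The outline is a single polygon with 11 vertices. Extrusion per mm of travel: 0.4 × 0.32 / (π × 0.875²) = 0.053216. Accumulating E over each segment gives final E = 4.6729.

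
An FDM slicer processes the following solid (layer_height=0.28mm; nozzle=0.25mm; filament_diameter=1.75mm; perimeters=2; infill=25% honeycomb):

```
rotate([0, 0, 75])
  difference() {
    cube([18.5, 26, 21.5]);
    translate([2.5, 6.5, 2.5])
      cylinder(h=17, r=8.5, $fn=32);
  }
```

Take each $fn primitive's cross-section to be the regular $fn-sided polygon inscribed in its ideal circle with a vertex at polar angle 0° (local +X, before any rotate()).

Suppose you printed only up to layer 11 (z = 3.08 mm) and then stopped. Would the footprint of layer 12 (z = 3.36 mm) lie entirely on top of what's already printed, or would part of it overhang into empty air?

Compare the two slices. At z = 3.08: the cube is present — its section is the full 18.5×26 rectangle (area 481.00 mm²); the r=8.5 cylinder at (2.5, 6.5) contributes a regular 32-gon of circumradius 8.5 (area = (32/2)·8.500²·sin(360°/32) = 225.52 mm²); Subtracting the remaining from the first: starting from the 18.5×26 cube (481.00 mm²), the r=8.5 cylinder at (2.5, 6.5) partially overlaps it — only the 142.55 mm² overlap (of its 225.52 mm²) is removed, clipping the outline — area = 338.45 mm²; (whole slice rotated 75° about Z — lengths, areas and connectivity unchanged). At z = 3.36: the cube is present — its section is the full 18.5×26 rectangle (area 481.00 mm²); the r=8.5 cylinder at (2.5, 6.5) gives a regular 32-gon of circumradius 8.5 (constant along its height) (area = (32/2)·8.500²·sin(360°/32) = 225.52 mm²); Taking the first minus the rest: starting from the 18.5×26 cube (481.00 mm²), the r=8.5 cylinder at (2.5, 6.5) partially overlaps it — only the 142.55 mm² overlap (of its 225.52 mm²) is removed, clipping the outline — area = 338.45 mm²; (rotated 75° about Z; rotation is an isometry so areas/perimeters/island counts are preserved). Checking containment: the cross-section at z = 3.36 is a subset of the cross-section at z = 3.08.

entirely on top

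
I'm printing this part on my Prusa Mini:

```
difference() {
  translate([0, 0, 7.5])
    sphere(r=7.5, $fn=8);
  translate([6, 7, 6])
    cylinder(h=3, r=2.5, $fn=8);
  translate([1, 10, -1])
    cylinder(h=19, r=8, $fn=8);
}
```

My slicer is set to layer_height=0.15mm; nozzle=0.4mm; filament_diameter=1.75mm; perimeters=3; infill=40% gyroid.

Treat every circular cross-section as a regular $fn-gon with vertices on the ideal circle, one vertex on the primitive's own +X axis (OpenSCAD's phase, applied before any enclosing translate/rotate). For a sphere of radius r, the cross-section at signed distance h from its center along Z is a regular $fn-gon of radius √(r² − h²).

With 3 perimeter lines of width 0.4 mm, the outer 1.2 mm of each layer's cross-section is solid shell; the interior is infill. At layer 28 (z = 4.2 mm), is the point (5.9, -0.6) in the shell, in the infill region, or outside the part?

At z = 4.2 mm: the r=7.5 sphere contributes a regular 8-gon of circumradius √(7.5²−3.3²) = 6.735; the cylinder at (6, 7) is not intersected at this z (z outside [6, 9]); the r=8 cylinder at (1, 10) gives a regular 8-gon of circumradius 8 (constant along its height); Taking the first minus the rest: starting from the r=7.5 sphere, the r=8 cylinder at (1, 10) partially overlaps it — only the 26.14 mm² overlap (of its 181.02 mm²) is removed, clipping the outline — 1 connected region. Overall, the cross-section is a single solid region. The nearest boundary edge runs (6.73, 0.00)→(4.76, -4.76); distance from the point to it = 0.54 mm. The point is inside the cross-section, 0.54 mm from the nearest boundary — within the 1.2 mm shell band (3 × 0.4).

shell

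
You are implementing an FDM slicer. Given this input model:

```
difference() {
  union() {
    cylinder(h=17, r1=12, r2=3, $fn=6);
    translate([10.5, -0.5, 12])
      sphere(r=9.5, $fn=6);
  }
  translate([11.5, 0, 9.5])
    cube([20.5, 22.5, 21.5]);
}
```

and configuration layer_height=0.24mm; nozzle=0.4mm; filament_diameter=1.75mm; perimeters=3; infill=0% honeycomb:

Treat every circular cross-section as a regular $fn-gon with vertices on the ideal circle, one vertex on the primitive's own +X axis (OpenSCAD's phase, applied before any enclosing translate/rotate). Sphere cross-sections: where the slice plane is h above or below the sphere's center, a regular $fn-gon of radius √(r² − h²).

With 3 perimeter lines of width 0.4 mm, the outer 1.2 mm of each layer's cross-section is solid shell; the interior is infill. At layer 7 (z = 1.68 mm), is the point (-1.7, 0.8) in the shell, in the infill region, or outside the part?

At z = 1.68 mm: the cone: at t=0.099 of its height the radius interpolates to r₁+(r₂−r₁)t = 11.111, giving a regular 6-gon of that circumradius; the sphere at (10.5, -0.5) is not intersected at this z (|z−center|=10.320 > r=9.5); Merging all regions: only the cone is present, so the union is just that shape — 1 connected region; the cube at (11.5, 0) does not reach this height (z outside [9.5, 31]); Subtracting the remaining from the first: none of the subtracted shapes is present at this height, so the result so far is unchanged — 1 connected region. Overall, the cross-section is a single solid region. The nearest boundary edge runs (-5.56, 9.62)→(-11.11, 0.00); distance from the point to it = 7.75 mm. The point is inside the cross-section and 7.75 mm from the nearest boundary — more than the 1.2 mm shell width (3 × 0.4), so it's in the infill interior.

infill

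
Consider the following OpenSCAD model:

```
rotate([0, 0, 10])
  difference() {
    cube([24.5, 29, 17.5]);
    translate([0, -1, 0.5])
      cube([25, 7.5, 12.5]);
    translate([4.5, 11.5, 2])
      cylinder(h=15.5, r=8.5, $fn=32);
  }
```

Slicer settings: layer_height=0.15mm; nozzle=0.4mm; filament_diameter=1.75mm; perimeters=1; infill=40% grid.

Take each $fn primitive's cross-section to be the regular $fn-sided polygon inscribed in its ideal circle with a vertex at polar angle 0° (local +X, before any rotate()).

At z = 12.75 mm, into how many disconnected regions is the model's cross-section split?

At z = 12.75 mm: the 24.5×29 cube contributes its full rectangle; the cube at (0, -1) is present — its section is the full 25×7.5 rectangle; the r=8.5 cylinder at (4.5, 11.5) contributes a regular 32-gon of circumradius 8.5; After the difference (first − rest): starting from the 24.5×29 cube, the 25×7.5 cube at (0, -1) partially overlaps it — only the 159.25 mm² overlap (of its 187.50 mm²) is removed, clipping the outline; the r=8.5 cylinder at (4.5, 11.5) partially overlaps it — only the 154.89 mm² overlap (of its 225.52 mm²) is removed, clipping the outline — 1 connected region; (whole slice rotated 10° about Z — lengths, areas and connectivity unchanged). The result has 1 disconnected region.

1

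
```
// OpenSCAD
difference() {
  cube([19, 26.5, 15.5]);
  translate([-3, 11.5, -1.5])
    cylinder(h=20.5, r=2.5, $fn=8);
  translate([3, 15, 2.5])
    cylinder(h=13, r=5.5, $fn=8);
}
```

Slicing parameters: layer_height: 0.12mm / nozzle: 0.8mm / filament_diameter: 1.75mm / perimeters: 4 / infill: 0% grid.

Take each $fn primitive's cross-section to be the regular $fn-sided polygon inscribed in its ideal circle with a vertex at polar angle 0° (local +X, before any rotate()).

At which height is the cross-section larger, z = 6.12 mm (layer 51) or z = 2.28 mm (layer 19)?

layer 19 (z = 2.28 mm)

Layer 51 (z = 6.12): the cube is present — its section is the full 19×26.5 rectangle (area 503.50 mm²); the r=2.5 cylinder at (-3, 11.5) contributes a regular 8-gon of circumradius 2.5 (area = (8/2)·2.500²·sin(360°/8) = 17.68 mm²); the r=5.5 cylinder at (3, 15) contributes a regular 8-gon of circumradius 5.5 (area = (8/2)·5.500²·sin(360°/8) = 85.56 mm²); Taking the first minus the rest: starting from the 19×26.5 cube (503.50 mm²), the r=2.5 cylinder at (-3, 11.5) misses the remaining region (no effect); the r=5.5 cylinder at (3, 15) partially overlaps it — only the 72.05 mm² overlap (of its 85.56 mm²) is removed, clipping the outline — area = 431.45 mm². So its area = 431.45 mm². Layer 19 (z = 2.28): the cube is present — its section is the full 19×26.5 rectangle (area 503.50 mm²); the r=2.5 cylinder at (-3, 11.5) contributes a regular 8-gon of circumradius 2.5 (area = (8/2)·2.500²·sin(360°/8) = 17.68 mm²); the cylinder at (3, 15) is absent (z outside [2.5, 15.5]); Subtracting the remaining from the first: starting from the 19×26.5 cube (503.50 mm²), the r=2.5 cylinder at (-3, 11.5) misses the remaining region (no effect) — area = 503.50 mm². So its area = 503.50 mm². Layer 19 is larger (503.50 vs 431.45 mm²).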